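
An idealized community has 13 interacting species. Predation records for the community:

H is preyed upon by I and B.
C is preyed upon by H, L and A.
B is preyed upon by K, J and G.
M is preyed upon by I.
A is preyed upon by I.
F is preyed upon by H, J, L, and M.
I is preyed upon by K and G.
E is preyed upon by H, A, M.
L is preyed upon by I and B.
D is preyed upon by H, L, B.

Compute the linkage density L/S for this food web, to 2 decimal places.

L/S = 1.85

There are L = 24 links among S = 13 species.
L/S = 24/13 = 1.8462 ≈ 1.85.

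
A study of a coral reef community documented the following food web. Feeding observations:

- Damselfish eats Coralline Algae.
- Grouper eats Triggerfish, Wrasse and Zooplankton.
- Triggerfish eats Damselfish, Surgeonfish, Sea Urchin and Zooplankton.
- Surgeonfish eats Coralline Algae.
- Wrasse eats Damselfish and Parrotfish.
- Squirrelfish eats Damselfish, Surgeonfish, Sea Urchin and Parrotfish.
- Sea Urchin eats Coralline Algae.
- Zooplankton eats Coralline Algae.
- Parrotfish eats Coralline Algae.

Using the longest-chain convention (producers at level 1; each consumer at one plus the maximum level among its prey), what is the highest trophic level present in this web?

4

Producers (level 1): Coralline Algae.
Coralline Algae → Surgeonfish → Triggerfish → Grouper gives Grouper level 4.
No species has a prey at level 4, so no species reaches level 5.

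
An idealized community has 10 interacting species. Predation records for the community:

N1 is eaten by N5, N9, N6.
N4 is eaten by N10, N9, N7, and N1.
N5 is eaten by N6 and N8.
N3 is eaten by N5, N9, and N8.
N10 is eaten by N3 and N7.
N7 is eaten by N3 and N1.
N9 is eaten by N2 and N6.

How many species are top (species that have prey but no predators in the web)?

Top species (has prey, but nothing eats it): N8, N6, N2.
Count: 3.

3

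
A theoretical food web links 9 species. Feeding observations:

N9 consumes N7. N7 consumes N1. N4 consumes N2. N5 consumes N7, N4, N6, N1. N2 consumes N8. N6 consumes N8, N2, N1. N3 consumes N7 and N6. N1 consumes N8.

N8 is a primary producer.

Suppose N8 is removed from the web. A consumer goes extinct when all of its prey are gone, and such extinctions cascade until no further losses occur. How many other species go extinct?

8

Remove N8.
Round 1: N2 (all prey gone), N1 (all prey gone) → extinct.
Round 2: N7 (all prey gone), N6 (all prey gone), N4 (all prey gone) → extinct.
Round 3: N9 (all prey gone), N5 (all prey gone), N3 (all prey gone) → extinct.
No further losses. Total secondary extinctions: 8.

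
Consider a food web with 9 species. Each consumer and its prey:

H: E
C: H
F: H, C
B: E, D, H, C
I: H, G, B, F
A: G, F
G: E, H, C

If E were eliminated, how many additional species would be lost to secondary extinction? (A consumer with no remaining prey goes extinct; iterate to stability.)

Remove E.
Round 1: H (all prey gone) → extinct.
Round 2: C (all prey gone) → extinct.
Round 3: G (all prey gone), F (all prey gone) → extinct.
Round 4: A (all prey gone) → extinct.
No further losses. Total secondary extinctions: 5.

5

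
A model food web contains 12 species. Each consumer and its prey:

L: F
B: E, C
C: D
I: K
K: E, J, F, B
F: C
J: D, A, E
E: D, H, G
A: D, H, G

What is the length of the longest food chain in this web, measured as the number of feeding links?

One longest chain: D → E → B → K → I.
It has 5 species and 4 links.

4 links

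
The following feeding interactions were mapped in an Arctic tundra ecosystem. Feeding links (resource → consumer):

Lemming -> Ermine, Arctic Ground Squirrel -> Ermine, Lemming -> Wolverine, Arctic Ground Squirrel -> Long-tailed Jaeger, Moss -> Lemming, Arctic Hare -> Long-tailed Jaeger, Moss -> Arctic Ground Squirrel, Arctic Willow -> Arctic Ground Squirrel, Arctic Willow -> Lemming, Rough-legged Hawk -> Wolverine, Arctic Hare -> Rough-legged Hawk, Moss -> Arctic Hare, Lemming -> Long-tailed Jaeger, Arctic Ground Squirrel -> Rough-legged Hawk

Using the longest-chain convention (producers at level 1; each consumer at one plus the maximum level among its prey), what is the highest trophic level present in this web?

Producers (level 1): Moss, Arctic Willow.
Moss → Arctic Ground Squirrel → Rough-legged Hawk → Wolverine gives Wolverine level 4.
No species has a prey at level 4, so no species reaches level 5.

4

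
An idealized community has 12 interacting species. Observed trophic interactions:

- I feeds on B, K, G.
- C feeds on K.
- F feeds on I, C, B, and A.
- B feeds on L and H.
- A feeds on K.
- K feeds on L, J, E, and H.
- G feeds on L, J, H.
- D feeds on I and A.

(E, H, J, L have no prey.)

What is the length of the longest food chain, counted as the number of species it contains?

4 species

One longest chain: E → K → I → D.
It has 4 species and 3 links.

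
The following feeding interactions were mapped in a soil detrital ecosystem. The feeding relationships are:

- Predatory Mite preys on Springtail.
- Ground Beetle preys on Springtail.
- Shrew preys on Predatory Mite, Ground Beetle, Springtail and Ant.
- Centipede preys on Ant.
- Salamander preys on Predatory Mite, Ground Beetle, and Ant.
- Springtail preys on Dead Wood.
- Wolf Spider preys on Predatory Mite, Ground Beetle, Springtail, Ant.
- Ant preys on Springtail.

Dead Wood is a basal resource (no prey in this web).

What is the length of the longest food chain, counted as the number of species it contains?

One longest chain: Dead Wood → Springtail → Ant → Centipede.
It has 4 species and 3 links.

4 species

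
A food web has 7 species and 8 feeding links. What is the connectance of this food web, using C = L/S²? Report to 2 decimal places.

The web has S = 7 species and L = 8 feeding links.
C = L / S² = 8 / 49 = 0.1633 ≈ 0.16.

C = 0.16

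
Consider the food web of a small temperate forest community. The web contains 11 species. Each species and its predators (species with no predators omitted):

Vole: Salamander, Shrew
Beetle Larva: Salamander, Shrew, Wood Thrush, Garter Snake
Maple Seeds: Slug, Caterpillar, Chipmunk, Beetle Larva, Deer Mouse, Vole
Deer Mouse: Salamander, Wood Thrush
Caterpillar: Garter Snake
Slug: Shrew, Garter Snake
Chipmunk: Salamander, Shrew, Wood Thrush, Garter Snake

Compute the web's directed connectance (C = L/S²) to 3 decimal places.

C = 0.174

The web has S = 11 species and L = 21 feeding links.
C = L / S² = 21 / 121 = 0.1736 ≈ 0.174.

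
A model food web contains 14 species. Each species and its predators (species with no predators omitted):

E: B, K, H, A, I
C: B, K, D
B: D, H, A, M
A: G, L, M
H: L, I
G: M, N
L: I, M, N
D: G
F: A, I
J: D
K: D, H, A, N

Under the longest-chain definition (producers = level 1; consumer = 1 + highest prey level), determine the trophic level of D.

Trophic level 3

E is a producer → level 1.
B eats E (level 1); other prey at levels: C 1 → level 2.
D eats B (level 2); other prey at levels: J 1, C 1, K 2 → level 3.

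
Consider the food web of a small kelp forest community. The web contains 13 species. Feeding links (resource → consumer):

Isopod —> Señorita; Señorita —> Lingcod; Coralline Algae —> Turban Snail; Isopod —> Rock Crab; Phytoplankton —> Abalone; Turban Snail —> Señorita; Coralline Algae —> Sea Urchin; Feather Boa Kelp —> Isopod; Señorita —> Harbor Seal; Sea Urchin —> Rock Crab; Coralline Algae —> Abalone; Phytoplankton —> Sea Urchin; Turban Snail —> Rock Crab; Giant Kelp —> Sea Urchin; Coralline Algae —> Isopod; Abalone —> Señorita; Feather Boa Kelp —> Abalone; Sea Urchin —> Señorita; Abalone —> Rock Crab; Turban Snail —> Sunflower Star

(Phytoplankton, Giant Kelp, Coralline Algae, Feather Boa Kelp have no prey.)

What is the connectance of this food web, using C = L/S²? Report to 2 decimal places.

C = 0.12

The web has S = 13 species and L = 20 feeding links.
C = L / S² = 20 / 169 = 0.1183 ≈ 0.12.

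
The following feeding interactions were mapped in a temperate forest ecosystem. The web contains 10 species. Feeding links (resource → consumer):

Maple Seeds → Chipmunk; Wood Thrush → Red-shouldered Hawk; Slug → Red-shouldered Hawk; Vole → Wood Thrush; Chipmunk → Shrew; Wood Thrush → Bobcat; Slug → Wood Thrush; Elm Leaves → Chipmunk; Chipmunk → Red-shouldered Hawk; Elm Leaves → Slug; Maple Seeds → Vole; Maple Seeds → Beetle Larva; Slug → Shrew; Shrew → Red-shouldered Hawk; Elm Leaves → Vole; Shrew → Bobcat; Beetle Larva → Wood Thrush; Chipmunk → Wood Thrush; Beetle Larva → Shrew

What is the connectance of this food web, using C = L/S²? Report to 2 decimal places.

C = 0.19

The web has S = 10 species and L = 19 feeding links.
C = L / S² = 19 / 100 = 0.1900 ≈ 0.19.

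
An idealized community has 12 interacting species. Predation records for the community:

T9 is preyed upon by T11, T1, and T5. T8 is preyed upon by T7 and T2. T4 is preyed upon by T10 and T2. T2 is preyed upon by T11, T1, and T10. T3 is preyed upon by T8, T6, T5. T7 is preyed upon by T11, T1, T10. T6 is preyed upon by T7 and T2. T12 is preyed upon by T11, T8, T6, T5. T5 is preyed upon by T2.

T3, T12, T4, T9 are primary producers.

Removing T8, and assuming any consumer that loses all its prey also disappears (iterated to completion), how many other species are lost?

Remove T8.
Every predator of it retains at least one other prey: T7 still has T6; T2 still has T4, T5, T6.
No consumer loses all prey, so no secondary extinctions occur.

0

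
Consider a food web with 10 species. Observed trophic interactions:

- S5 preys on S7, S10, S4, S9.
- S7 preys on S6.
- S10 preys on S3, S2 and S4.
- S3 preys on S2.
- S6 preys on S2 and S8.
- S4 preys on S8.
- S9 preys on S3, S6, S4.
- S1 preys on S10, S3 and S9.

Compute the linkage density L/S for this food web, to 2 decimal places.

There are L = 18 links among S = 10 species.
L/S = 18/10 = 1.8000 ≈ 1.80.

L/S = 1.80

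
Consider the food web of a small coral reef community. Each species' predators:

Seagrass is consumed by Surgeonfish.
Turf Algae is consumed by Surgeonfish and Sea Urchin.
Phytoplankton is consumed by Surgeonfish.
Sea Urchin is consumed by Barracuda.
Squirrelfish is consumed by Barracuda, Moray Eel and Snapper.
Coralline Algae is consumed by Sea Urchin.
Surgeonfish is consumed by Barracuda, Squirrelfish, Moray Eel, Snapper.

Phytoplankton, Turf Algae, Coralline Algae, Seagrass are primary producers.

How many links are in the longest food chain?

3 links

One longest chain: Phytoplankton → Surgeonfish → Squirrelfish → Barracuda.
It has 4 species and 3 links.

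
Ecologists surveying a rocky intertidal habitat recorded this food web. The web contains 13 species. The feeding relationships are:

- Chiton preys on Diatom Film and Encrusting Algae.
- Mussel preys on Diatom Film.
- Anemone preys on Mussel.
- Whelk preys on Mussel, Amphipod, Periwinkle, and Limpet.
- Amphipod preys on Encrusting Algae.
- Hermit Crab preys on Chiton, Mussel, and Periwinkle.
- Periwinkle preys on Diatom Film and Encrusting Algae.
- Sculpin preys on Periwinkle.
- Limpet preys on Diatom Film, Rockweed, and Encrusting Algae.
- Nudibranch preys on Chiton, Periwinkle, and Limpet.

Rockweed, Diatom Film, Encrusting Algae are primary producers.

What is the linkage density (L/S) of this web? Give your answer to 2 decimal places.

L/S = 1.62

There are L = 21 links among S = 13 species.
L/S = 21/13 = 1.6154 ≈ 1.62.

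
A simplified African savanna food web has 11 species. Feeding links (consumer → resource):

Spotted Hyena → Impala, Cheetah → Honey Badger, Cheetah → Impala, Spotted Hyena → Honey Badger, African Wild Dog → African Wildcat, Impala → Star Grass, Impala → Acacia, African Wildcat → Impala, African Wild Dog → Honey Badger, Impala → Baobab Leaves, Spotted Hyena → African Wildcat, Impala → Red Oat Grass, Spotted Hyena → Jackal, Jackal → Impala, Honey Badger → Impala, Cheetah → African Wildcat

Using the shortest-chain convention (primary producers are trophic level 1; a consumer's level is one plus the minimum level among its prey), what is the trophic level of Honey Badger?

Acacia is a producer → level 1.
Impala eats Acacia → level 2.
Honey Badger eats Impala → level 3.
No prey of Honey Badger is below level 2, so 3 is the minimum.

Trophic level 3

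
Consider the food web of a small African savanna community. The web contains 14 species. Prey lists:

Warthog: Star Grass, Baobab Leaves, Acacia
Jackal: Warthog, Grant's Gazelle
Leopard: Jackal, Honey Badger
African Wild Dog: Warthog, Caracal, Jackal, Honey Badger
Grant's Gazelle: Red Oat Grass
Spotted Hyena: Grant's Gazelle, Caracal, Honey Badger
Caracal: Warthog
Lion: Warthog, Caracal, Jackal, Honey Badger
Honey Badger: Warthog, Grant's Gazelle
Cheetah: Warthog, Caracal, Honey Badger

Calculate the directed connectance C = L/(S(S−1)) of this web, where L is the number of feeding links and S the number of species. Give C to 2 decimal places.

The web has S = 14 species and L = 25 feeding links.
C = L / (S(S−1)) = 25 / 182 = 0.1374 ≈ 0.14.

C = 0.14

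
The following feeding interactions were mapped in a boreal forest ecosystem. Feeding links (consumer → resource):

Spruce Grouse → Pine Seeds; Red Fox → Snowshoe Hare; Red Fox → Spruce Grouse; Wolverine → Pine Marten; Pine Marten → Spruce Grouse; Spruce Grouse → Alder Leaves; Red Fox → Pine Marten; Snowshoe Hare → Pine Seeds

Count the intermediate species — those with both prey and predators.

3

Intermediate species (has both prey and predators): Spruce Grouse, Snowshoe Hare, Pine Marten.
Count: 3.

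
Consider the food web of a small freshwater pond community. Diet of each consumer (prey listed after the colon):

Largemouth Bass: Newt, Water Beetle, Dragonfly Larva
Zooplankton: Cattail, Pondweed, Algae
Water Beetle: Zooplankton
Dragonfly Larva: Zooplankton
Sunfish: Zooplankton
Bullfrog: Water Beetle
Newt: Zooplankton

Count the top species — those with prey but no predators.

3

Top species (has prey, but nothing eats it): Sunfish, Bullfrog, Largemouth Bass.
Count: 3.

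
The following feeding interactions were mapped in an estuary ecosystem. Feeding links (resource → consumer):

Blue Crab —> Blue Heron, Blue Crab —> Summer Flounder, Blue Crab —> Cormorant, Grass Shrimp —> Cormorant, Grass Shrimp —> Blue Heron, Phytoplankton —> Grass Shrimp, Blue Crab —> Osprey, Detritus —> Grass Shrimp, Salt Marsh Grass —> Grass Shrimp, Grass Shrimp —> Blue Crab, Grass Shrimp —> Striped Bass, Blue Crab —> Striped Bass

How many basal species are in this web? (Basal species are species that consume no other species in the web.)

Basal species (no prey listed): Phytoplankton, Detritus, Salt Marsh Grass.
Count: 3.

3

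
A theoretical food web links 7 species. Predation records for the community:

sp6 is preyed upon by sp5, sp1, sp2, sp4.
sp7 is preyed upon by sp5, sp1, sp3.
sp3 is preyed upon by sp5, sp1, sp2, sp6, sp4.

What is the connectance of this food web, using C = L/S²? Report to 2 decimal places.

The web has S = 7 species and L = 12 feeding links.
C = L / S² = 12 / 49 = 0.2449 ≈ 0.24.

C = 0.24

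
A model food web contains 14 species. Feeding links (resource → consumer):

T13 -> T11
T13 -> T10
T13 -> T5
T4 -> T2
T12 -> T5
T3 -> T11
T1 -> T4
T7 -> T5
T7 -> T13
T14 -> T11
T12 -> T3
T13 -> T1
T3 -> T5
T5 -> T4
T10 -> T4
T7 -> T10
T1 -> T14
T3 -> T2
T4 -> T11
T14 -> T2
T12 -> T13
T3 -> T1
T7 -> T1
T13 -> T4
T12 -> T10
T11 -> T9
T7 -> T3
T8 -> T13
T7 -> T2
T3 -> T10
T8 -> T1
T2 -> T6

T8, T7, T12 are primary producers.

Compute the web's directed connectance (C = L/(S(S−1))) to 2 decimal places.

C = 0.18

The web has S = 14 species and L = 32 feeding links.
C = L / (S(S−1)) = 32 / 182 = 0.1758 ≈ 0.18.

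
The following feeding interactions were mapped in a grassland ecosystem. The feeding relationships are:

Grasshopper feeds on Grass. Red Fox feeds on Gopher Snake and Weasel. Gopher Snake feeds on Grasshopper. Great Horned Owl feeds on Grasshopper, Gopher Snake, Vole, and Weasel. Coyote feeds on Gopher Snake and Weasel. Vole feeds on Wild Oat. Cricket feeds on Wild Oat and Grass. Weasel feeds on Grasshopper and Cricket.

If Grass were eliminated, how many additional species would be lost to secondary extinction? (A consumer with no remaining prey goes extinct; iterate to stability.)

Remove Grass.
Round 1: Grasshopper (all prey gone) → extinct.
Round 2: Gopher Snake (all prey gone) → extinct.
No further losses. Total secondary extinctions: 2.

2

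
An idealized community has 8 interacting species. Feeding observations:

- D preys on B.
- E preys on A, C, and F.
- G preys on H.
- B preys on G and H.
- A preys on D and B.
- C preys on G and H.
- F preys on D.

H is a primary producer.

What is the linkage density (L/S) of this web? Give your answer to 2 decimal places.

There are L = 12 links among S = 8 species.
L/S = 12/8 = 1.5000 ≈ 1.50.

L/S = 1.50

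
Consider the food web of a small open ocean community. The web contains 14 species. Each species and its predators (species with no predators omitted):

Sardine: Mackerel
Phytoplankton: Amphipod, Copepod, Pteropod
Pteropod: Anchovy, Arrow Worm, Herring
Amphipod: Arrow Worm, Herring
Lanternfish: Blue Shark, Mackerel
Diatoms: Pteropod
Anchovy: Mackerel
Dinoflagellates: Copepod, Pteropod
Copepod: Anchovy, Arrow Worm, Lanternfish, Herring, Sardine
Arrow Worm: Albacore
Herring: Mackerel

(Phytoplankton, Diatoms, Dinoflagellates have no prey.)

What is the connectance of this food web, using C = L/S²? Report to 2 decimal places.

C = 0.11

The web has S = 14 species and L = 22 feeding links.
C = L / S² = 22 / 196 = 0.1122 ≈ 0.11.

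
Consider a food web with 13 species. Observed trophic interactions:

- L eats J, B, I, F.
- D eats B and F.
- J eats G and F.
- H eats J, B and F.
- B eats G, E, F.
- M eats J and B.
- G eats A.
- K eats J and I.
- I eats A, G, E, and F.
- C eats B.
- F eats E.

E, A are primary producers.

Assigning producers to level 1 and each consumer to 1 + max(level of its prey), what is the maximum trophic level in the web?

4

Producers (level 1): E, A.
E → F → J → K gives K level 4.
No species has a prey at level 4, so no species reaches level 5.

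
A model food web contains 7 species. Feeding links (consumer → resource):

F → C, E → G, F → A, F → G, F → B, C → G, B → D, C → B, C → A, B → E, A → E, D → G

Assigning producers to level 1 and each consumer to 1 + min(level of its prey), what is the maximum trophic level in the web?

Producers (level 1): G.
Following each consumer down to its lowest-level prey: G → D → B (levels 1 through 3).
All prey of B (D 2, E 2) are at level 2 or above, so B is at level 1 + 2 = 3.
Every consumer has at least one prey at level 2 or below, so none exceeds level 3.

3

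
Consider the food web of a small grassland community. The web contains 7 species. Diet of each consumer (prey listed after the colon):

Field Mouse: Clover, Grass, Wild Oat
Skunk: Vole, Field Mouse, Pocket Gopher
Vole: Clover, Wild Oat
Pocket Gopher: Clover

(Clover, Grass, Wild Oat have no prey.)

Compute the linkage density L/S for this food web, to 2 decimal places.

There are L = 9 links among S = 7 species.
L/S = 9/7 = 1.2857 ≈ 1.29.

L/S = 1.29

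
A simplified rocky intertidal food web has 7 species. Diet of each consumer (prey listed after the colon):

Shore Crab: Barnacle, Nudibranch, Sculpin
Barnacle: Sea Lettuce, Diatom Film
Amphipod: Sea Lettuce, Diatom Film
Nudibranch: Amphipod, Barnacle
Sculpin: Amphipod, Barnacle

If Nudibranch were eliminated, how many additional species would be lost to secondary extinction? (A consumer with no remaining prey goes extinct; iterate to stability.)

Remove Nudibranch.
Every predator of it retains at least one other prey: Shore Crab still has Barnacle, Sculpin.
No consumer loses all prey, so no secondary extinctions occur.

0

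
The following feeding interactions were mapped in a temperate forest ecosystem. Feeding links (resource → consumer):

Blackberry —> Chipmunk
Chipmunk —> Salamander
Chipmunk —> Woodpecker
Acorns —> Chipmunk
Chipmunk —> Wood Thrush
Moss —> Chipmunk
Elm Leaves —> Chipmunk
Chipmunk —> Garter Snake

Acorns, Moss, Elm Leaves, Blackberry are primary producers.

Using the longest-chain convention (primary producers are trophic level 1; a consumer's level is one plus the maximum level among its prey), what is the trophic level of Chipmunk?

Acorns is a producer → level 1.
Chipmunk eats Acorns (level 1); other prey at levels: Moss 1, Elm Leaves 1, Blackberry 1 → level 2.

Trophic level 2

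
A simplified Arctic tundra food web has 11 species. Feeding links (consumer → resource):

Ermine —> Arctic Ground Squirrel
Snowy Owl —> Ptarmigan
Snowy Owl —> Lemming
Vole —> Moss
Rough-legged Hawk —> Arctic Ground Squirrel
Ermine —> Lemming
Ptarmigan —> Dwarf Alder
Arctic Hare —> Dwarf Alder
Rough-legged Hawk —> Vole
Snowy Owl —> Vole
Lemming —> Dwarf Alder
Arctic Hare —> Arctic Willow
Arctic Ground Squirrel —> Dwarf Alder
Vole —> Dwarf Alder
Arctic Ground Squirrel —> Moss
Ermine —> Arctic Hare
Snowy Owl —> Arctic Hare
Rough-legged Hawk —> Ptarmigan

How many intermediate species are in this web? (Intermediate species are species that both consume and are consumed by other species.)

5

Intermediate species (has both prey and predators): Arctic Ground Squirrel, Arctic Hare, Ptarmigan, Vole, Lemming.
Count: 5.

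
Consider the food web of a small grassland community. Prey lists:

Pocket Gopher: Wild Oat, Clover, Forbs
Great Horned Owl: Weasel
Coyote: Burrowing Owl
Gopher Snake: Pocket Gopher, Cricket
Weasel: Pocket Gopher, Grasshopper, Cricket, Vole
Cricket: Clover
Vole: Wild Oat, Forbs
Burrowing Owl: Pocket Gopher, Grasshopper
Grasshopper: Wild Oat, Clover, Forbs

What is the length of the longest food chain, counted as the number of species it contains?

4 species

One longest chain: Wild Oat → Pocket Gopher → Weasel → Great Horned Owl.
It has 4 species and 3 links.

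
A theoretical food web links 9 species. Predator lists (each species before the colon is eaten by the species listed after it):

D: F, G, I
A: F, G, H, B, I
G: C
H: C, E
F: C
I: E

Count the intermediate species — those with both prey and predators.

4

Intermediate species (has both prey and predators): F, G, H, I.
Count: 4.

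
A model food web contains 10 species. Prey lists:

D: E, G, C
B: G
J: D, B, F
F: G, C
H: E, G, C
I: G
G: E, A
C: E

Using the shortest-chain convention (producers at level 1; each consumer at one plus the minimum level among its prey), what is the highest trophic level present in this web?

Producers (level 1): E, A.
Following each consumer down to its lowest-level prey: E → G → B (levels 1 through 3).
All prey of B (G 2) are at level 2 or above, so B is at level 1 + 2 = 3.
Every consumer has at least one prey at level 2 or below, so none exceeds level 3.

3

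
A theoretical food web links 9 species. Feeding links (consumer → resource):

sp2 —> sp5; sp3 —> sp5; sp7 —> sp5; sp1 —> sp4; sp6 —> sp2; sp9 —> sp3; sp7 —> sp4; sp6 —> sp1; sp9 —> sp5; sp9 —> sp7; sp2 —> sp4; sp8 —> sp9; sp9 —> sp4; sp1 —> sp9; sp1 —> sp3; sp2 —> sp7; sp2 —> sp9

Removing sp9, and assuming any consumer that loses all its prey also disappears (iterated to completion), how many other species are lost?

1

Remove sp9.
Round 1: sp8 (all prey gone) → extinct.
No further losses. Total secondary extinctions: 1.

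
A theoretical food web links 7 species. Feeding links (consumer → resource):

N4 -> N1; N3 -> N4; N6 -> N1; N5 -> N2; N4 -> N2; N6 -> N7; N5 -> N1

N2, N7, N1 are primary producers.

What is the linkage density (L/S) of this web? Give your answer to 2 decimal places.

There are L = 7 links among S = 7 species.
L/S = 7/7 = 1.0000 ≈ 1.00.

L/S = 1.00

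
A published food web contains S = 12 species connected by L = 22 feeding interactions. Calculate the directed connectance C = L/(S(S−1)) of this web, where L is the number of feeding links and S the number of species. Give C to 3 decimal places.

C = 0.167

The web has S = 12 species and L = 22 feeding links.
C = L / (S(S−1)) = 22 / 132 = 0.1667 ≈ 0.167.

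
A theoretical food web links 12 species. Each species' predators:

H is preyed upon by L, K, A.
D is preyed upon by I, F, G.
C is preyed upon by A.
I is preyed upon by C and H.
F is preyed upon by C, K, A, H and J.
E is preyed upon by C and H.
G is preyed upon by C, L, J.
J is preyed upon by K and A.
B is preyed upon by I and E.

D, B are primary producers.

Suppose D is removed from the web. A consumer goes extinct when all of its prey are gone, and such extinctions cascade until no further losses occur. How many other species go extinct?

Remove D.
Round 1: G (all prey gone), F (all prey gone) → extinct.
Round 2: J (all prey gone) → extinct.
No further losses. Total secondary extinctions: 3.

3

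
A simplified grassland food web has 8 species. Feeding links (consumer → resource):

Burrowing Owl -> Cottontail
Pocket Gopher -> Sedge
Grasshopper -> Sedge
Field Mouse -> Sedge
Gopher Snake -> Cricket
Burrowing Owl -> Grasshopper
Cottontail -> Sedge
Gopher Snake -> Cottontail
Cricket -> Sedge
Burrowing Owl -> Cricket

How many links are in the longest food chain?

One longest chain: Sedge → Cottontail → Burrowing Owl.
It has 3 species and 2 links.

2 links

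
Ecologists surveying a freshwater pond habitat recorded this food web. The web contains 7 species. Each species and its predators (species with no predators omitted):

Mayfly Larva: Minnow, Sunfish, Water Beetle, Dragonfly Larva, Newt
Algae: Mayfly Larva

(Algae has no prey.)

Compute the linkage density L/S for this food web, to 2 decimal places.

L/S = 0.86

There are L = 6 links among S = 7 species.
L/S = 6/7 = 0.8571 ≈ 0.86.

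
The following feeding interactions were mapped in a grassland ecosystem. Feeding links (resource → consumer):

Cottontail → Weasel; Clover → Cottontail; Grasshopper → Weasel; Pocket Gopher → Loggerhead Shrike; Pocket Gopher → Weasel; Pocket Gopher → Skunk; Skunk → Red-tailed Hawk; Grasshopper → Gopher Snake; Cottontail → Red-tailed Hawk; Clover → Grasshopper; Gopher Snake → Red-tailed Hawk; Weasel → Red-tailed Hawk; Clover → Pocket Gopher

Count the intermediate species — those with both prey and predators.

6

Intermediate species (has both prey and predators): Pocket Gopher, Grasshopper, Cottontail, Gopher Snake, Skunk, Weasel.
Count: 6.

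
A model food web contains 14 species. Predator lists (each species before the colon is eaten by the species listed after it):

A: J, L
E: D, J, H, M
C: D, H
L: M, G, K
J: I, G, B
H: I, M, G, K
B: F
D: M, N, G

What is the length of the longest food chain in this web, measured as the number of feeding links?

3 links

One longest chain: E → J → B → F.
It has 4 species and 3 links.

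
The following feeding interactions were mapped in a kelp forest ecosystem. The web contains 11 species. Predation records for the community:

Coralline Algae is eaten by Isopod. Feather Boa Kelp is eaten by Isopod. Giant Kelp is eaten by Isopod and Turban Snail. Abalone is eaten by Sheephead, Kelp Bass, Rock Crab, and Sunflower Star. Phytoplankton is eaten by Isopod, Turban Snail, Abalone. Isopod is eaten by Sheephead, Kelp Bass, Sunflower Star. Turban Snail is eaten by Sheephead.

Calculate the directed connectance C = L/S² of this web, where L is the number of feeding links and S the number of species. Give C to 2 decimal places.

C = 0.12

The web has S = 11 species and L = 15 feeding links.
C = L / S² = 15 / 121 = 0.1240 ≈ 0.12.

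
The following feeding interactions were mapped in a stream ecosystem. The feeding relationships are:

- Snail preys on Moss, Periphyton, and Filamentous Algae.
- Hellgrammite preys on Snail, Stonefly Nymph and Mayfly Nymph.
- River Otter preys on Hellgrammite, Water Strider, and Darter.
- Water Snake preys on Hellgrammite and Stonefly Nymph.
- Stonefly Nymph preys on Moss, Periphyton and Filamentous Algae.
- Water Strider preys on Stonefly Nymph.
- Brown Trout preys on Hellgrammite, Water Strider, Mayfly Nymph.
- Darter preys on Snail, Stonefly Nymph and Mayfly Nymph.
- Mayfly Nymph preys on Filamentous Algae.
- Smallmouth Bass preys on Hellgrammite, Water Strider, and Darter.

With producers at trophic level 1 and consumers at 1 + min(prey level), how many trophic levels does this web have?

Producers (level 1): Periphyton, Moss, Filamentous Algae.
Following each consumer down to its lowest-level prey: Periphyton → Stonefly Nymph → Hellgrammite → Smallmouth Bass (levels 1 through 4).
All prey of Smallmouth Bass (Hellgrammite 3, Darter 3, Water Strider 3) are at level 3 or above, so Smallmouth Bass is at level 1 + 3 = 4.
Every consumer has at least one prey at level 3 or below, so none exceeds level 4.

4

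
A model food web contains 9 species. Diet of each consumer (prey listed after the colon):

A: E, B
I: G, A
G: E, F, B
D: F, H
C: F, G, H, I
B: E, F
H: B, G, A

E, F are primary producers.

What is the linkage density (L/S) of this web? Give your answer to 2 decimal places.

There are L = 18 links among S = 9 species.
L/S = 18/9 = 2.0000 ≈ 2.00.

L/S = 2.00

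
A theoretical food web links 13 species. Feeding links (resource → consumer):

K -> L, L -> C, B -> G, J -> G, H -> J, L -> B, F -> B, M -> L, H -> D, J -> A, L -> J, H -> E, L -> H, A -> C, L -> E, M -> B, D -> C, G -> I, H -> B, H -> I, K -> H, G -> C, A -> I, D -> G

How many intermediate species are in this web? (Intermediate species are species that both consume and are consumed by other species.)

7

Intermediate species (has both prey and predators): L, H, D, J, B, A, G.
Count: 7.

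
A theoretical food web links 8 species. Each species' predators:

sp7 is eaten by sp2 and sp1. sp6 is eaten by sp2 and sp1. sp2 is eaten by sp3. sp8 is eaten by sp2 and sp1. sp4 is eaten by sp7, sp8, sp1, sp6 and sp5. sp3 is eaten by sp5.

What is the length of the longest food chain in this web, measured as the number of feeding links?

4 links

One longest chain: sp4 → sp7 → sp2 → sp3 → sp5.
It has 5 species and 4 links.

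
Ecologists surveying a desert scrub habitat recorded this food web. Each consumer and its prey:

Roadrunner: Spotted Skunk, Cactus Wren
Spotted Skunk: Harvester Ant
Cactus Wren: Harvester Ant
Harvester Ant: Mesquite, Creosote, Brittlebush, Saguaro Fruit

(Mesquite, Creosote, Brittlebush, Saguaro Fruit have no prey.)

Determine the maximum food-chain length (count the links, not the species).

3 links

One longest chain: Mesquite → Harvester Ant → Spotted Skunk → Roadrunner.
It has 4 species and 3 links.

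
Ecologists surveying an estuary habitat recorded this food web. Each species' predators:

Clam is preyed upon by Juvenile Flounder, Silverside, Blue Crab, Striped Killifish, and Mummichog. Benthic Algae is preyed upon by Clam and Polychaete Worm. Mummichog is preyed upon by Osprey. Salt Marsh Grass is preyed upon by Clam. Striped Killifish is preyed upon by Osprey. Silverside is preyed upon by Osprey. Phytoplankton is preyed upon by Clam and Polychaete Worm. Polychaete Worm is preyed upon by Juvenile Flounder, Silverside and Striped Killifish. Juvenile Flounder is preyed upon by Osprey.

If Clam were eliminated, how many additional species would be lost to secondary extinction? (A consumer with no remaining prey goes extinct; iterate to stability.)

2

Remove Clam.
Round 1: Blue Crab (all prey gone), Mummichog (all prey gone) → extinct.
No further losses. Total secondary extinctions: 2.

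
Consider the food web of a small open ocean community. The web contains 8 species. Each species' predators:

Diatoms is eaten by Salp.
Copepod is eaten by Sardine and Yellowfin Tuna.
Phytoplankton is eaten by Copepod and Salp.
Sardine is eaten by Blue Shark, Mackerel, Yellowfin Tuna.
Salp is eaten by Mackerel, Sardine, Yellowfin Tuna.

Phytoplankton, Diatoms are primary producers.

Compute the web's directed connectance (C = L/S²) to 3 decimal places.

The web has S = 8 species and L = 11 feeding links.
C = L / S² = 11 / 64 = 0.1719 ≈ 0.172.

C = 0.172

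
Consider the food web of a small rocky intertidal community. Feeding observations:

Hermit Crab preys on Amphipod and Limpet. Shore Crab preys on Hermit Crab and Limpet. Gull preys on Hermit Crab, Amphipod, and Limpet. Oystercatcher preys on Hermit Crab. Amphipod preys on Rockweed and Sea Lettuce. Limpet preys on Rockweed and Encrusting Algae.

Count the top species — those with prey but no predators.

Top species (has prey, but nothing eats it): Shore Crab, Gull, Oystercatcher.
Count: 3.

3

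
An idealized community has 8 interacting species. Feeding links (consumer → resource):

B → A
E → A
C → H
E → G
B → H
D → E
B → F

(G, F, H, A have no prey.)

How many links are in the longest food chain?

One longest chain: G → E → D.
It has 3 species and 2 links.

2 links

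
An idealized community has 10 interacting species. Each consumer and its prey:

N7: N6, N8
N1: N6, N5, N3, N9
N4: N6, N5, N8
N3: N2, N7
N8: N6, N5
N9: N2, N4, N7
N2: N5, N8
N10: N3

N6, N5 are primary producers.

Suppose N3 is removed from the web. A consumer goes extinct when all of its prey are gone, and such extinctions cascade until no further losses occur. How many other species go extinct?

Remove N3.
Round 1: N10 (all prey gone) → extinct.
No further losses. Total secondary extinctions: 1.

1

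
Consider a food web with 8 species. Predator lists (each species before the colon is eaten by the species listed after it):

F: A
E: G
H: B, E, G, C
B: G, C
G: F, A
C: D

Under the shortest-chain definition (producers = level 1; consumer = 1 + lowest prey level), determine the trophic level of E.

H is a producer → level 1.
E eats H → level 2.

Trophic level 2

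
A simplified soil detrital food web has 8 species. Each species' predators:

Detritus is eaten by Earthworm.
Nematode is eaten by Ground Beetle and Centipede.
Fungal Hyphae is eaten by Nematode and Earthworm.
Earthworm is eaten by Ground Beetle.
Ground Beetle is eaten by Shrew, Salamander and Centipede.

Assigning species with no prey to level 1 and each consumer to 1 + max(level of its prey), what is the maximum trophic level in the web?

4

Basal resources (level 1): Fungal Hyphae, Detritus.
Fungal Hyphae → Nematode → Ground Beetle → Centipede gives Centipede level 4.
No species has a prey at level 4, so no species reaches level 5.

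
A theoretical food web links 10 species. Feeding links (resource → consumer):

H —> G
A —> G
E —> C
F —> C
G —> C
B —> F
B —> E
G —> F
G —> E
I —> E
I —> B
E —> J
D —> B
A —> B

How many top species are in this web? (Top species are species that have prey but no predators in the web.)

2

Top species (has prey, but nothing eats it): J, C.
Count: 2.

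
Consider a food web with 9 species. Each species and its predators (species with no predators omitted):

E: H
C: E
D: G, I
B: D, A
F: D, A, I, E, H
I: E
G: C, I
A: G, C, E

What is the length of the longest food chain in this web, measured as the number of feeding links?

5 links

One longest chain: B → D → G → C → E → H.
It has 6 species and 5 links.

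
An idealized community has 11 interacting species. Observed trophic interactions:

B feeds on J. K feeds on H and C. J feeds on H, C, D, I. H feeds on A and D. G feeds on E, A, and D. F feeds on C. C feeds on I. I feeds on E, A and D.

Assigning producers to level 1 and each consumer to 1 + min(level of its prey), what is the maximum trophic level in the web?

4

Producers (level 1): E, D, A.
Following each consumer down to its lowest-level prey: E → I → C → F (levels 1 through 4).
All prey of F (C 3) are at level 3 or above, so F is at level 1 + 3 = 4.
Every consumer has at least one prey at level 3 or below, so none exceeds level 4.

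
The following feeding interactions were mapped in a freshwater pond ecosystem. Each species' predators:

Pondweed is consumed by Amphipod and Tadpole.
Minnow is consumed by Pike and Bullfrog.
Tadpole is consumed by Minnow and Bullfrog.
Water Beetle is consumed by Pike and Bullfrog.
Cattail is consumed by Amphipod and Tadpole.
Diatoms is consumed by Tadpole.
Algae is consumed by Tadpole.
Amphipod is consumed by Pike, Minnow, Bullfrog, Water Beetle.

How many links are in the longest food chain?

3 links

One longest chain: Cattail → Amphipod → Water Beetle → Pike.
It has 4 species and 3 links.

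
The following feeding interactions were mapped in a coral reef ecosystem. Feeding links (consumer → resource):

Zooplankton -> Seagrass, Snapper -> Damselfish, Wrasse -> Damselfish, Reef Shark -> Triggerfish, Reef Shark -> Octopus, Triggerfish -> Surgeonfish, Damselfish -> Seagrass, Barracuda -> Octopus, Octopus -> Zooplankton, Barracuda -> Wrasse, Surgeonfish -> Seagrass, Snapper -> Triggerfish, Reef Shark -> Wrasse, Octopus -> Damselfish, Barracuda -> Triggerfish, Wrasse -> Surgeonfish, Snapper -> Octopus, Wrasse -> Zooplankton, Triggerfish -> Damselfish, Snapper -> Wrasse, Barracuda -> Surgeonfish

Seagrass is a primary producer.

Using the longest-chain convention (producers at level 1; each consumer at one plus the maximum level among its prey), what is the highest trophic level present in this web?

Producers (level 1): Seagrass.
Seagrass → Surgeonfish → Triggerfish → Barracuda gives Barracuda level 4.
No species has a prey at level 4, so no species reaches level 5.

4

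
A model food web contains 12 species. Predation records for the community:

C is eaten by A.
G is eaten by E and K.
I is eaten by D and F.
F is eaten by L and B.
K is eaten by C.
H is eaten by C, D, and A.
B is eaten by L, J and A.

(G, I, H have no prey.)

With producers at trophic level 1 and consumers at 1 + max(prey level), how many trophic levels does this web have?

Producers (level 1): G, I, H.
I → F → B → L gives L level 4.
No species has a prey at level 4, so no species reaches level 5.

4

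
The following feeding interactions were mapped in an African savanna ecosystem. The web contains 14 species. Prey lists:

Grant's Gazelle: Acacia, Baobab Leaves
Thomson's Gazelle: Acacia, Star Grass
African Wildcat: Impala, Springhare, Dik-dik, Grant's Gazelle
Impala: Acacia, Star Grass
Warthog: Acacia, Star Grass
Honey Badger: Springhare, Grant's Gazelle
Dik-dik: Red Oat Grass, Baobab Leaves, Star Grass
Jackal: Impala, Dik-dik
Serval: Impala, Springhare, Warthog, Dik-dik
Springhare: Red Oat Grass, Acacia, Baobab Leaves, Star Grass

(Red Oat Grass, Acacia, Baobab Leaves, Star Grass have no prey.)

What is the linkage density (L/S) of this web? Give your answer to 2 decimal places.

L/S = 1.93

There are L = 27 links among S = 14 species.
L/S = 27/14 = 1.9286 ≈ 1.93.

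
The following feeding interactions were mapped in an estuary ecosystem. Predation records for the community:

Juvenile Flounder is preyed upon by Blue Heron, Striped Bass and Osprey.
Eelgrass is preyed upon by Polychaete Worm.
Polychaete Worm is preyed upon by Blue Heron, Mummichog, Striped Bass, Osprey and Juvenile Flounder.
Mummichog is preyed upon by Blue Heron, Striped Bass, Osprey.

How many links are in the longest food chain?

3 links

One longest chain: Eelgrass → Polychaete Worm → Juvenile Flounder → Osprey.
It has 4 species and 3 links.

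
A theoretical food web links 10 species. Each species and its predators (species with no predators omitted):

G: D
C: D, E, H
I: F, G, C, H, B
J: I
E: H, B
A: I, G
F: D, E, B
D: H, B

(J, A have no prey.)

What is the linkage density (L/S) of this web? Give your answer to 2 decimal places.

There are L = 19 links among S = 10 species.
L/S = 19/10 = 1.9000 ≈ 1.90.

L/S = 1.90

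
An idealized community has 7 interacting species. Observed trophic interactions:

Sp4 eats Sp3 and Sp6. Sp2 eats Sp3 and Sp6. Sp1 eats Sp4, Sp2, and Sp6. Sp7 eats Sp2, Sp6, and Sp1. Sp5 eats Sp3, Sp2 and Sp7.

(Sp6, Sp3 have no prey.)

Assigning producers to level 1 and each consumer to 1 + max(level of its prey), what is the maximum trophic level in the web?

Producers (level 1): Sp6, Sp3.
Sp6 → Sp4 → Sp1 → Sp7 → Sp5 gives Sp5 level 5.
No species has a prey at level 5, so no species reaches level 6.

5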